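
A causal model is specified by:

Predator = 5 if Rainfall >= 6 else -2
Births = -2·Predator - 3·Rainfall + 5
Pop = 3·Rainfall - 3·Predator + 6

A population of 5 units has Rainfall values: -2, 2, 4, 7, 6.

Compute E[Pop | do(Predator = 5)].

1.2

The intervention sets Predator=5 in all 5 units regardless of Rainfall. Recomputing Pop per unit gives -15, -3, 3, 12, 9; average 1.2.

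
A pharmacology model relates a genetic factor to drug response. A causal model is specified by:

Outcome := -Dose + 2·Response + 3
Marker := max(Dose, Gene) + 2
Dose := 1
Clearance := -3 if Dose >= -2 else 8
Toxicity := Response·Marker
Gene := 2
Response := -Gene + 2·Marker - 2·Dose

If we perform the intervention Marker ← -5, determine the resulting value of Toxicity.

do(Marker=-5) replaces the equation Marker := max(Dose, Gene) + 2 with the constant Marker = -5.
Response = -Gene + 2·Marker - 2·Dose  [with Gene=2, Marker=-5, Dose=1]  = -14
Toxicity = Response·Marker  [with Response=-14, Marker=-5]  = 70

70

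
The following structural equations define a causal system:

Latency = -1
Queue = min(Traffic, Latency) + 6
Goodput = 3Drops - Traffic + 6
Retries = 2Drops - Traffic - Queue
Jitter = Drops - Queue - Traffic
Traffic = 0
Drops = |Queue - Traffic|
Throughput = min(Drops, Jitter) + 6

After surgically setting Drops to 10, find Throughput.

The intervention breaks the incoming arrows to Drops: Drops = |Queue - Traffic| no longer applies, and Drops = 10.
Queue = min(Traffic, Latency) + 6  [with Traffic=0, Latency=-1]  = 5
Jitter = Drops - Queue - Traffic  [with Drops=10, Queue=5, Traffic=0]  = 5
Throughput = min(Drops, Jitter) + 6  [with Drops=10, Jitter=5]  = 11

11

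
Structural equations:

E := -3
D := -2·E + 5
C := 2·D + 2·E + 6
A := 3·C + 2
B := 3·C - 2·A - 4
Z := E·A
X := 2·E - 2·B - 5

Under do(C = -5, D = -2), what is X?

-25

The joint intervention fixes C = -5, D = -2, removing each variable's own equation.
A = 3·C + 2  [with C=-5]  = -13
B = 3·C - 2·A - 4  [with C=-5, A=-13]  = 7
X = 2·E - 2·B - 5  [with E=-3, B=7]  = -25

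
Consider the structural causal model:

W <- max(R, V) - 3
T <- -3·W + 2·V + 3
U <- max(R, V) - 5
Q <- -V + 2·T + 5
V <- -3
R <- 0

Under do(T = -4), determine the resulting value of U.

Under do(T=-4), the mechanism T <- -3·W + 2·V + 3 is discarded; T is fixed at -4.
Since U is not a descendant of the intervened variable, it is unaffected.
U = max(R, V) - 5  [with R=0, V=-3]  = -5

-5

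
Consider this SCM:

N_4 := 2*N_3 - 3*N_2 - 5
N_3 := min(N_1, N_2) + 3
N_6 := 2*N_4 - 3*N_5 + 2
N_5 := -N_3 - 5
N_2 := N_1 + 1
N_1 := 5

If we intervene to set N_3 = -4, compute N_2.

Under do(N_3=-4), the mechanism N_3 := min(N_1, N_2) + 3 is discarded; N_3 is fixed at -4.
Since N_2 is not a descendant of the intervened variable, it is unaffected.
N_2 = N_1 + 1  [with N_1=5]  = 6

6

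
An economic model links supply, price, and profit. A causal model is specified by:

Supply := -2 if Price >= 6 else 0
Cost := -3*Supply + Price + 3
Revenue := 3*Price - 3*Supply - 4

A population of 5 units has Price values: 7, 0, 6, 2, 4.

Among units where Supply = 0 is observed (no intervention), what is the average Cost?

Conditioning on Supply=0 selects the 3 unit(s) with Price ∈ {0, 2, 4}. Their Cost values: 3, 5, 7. Mean = 5.

5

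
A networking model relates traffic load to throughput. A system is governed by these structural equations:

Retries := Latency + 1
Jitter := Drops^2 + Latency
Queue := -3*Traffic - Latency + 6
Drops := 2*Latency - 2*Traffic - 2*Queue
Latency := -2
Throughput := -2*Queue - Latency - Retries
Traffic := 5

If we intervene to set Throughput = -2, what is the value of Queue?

Intervening sets Throughput = -2 and removes its equation (Throughput := -2*Queue - Latency - Retries).
Queue is not downstream of the intervention, so its value is determined by the original equations.
Queue = -3*Traffic - Latency + 6  [with Traffic=5, Latency=-2]  = -7

-7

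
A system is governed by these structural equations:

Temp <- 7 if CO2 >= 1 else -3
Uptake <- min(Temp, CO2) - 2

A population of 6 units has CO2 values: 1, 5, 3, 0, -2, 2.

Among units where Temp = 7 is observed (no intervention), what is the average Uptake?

Conditioning on Temp=7 selects the 4 unit(s) with CO2 ∈ {1, 5, 3, 2}. Their Uptake values: -1, 3, 1, 0. Mean = 0.75.

0.75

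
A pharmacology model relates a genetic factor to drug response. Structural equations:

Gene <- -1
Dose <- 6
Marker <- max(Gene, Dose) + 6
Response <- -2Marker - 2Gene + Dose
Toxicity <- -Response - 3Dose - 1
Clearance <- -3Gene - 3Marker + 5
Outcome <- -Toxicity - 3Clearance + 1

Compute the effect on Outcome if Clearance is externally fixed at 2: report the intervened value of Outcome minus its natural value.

-90

Intervening sets Clearance = 2 and removes its equation (Clearance <- -3Gene - 3Marker + 5).
Marker = max(Gene, Dose) + 6  [with Gene=-1, Dose=6]  = 12
Response = -2Marker - 2Gene + Dose  [with Marker=12, Gene=-1, Dose=6]  = -16
Toxicity = -Response - 3Dose - 1  [with Response=-16, Dose=6]  = -3
Outcome = -Toxicity - 3Clearance + 1  [with Toxicity=-3, Clearance=2]  = -2
Without intervention: Marker = max(Gene, Dose) + 6  [with Gene=-1, Dose=6]  = 12; Response = -2Marker - 2Gene + Dose  [with Marker=12, Gene=-1, Dose=6]  = -16; Toxicity = -Response - 3Dose - 1  [with Response=-16, Dose=6]  = -3; Clearance = -3Gene - 3Marker + 5  [with Gene=-1, Marker=12]  = -28; Outcome = -Toxicity - 3Clearance + 1  [with Toxicity=-3, Clearance=-28]  = 88.
Change = -2 − 88 = -90.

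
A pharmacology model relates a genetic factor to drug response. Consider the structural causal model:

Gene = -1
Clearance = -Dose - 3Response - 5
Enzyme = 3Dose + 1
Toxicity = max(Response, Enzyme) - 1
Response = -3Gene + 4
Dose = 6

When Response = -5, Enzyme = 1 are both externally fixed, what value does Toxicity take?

The joint intervention fixes Response = -5, Enzyme = 1, removing each variable's own equation.
Toxicity = max(Response, Enzyme) - 1  [with Response=-5, Enzyme=1]  = 0

0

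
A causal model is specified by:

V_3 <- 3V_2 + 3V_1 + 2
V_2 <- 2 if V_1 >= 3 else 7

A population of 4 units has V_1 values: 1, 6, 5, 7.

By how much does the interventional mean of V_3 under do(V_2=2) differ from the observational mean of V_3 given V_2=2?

-3.75

The intervention sets V_2=2 in all 4 units regardless of V_1. Recomputing V_3 per unit gives 11, 26, 23, 29; average 22.25.
Conditioning on V_2=2 selects the 3 unit(s) with V_1 ∈ {6, 5, 7}. Their V_3 values: 26, 23, 29. Mean = 26.
Difference = 22.25 − 26 = -3.75.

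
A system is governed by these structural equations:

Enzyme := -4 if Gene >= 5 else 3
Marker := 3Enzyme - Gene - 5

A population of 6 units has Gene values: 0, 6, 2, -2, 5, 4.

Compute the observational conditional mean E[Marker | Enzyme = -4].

-22.5

E[Marker|Enzyme=-4] averages over only the 2 units with Enzyme=-4 (Gene = 6, 5): Marker = -23, -22, mean -22.5.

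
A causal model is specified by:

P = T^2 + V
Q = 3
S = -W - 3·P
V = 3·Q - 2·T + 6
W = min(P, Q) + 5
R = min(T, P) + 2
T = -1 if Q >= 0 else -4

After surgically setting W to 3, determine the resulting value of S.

-57

Under do(W=3), the mechanism W = min(P, Q) + 5 is discarded; W is fixed at 3.
T = -1 if Q >= 0 else -4  [with Q=3]  = -1
V = 3·Q - 2·T + 6  [with Q=3, T=-1]  = 17
P = T^2 + V  [with T=-1, V=17]  = 18
S = -W - 3·P  [with W=3, P=18]  = -57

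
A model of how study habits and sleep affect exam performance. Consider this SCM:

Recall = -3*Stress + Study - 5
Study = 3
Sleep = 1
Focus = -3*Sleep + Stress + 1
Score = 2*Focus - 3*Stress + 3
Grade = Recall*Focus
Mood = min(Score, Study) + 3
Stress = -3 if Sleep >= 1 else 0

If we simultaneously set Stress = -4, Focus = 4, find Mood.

6

Setting Stress = -4, Focus = 4 by intervention discards those variables' equations.
Score = 2*Focus - 3*Stress + 3  [with Focus=4, Stress=-4]  = 23
Mood = min(Score, Study) + 3  [with Score=23, Study=3]  = 6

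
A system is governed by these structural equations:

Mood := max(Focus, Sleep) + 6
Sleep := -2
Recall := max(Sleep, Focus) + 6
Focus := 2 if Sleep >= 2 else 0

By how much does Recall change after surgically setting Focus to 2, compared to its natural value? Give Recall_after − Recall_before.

2

Under do(Focus=2), the mechanism Focus := 2 if Sleep >= 2 else 0 is discarded; Focus is fixed at 2.
Recall = max(Sleep, Focus) + 6  [with Sleep=-2, Focus=2]  = 8
Without intervention: Focus = 2 if Sleep >= 2 else 0  [with Sleep=-2]  = 0; Recall = max(Sleep, Focus) + 6  [with Sleep=-2, Focus=0]  = 6.
Change = 8 − 6 = 2.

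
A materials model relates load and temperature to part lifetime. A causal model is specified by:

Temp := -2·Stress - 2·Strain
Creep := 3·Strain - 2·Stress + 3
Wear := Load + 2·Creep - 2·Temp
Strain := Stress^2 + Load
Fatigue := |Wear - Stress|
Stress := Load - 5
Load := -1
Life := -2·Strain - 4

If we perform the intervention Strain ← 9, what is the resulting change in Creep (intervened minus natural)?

do(Strain=9) replaces the equation Strain := Stress^2 + Load with the constant Strain = 9.
Stress = Load - 5  [with Load=-1]  = -6
Creep = 3·Strain - 2·Stress + 3  [with Strain=9, Stress=-6]  = 42
Without intervention: Stress = Load - 5  [with Load=-1]  = -6; Strain = Stress^2 + Load  [with Stress=-6, Load=-1]  = 35; Creep = 3·Strain - 2·Stress + 3  [with Strain=35, Stress=-6]  = 120.
Change = 42 − 120 = -78.

-78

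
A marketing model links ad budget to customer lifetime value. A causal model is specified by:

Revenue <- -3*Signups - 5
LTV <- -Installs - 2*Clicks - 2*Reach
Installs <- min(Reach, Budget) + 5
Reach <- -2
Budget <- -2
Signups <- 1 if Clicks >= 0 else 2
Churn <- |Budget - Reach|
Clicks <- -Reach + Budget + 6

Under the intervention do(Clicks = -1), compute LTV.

The intervention breaks the incoming arrows to Clicks: Clicks <- -Reach + Budget + 6 no longer applies, and Clicks = -1.
Installs = min(Reach, Budget) + 5  [with Reach=-2, Budget=-2]  = 3
LTV = -Installs - 2*Clicks - 2*Reach  [with Installs=3, Clicks=-1, Reach=-2]  = 3

3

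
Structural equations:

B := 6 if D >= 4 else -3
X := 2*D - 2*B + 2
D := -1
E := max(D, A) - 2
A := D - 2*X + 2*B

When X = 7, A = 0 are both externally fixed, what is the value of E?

-2

Setting X = 7, A = 0 by intervention discards those variables' equations.
E = max(D, A) - 2  [with D=-1, A=0]  = -2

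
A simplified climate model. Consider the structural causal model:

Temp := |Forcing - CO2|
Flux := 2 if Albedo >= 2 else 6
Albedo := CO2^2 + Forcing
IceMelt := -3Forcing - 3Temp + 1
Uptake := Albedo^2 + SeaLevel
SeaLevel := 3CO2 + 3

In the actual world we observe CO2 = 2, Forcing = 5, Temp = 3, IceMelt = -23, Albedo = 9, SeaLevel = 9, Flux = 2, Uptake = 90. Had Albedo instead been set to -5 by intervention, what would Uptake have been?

34

do(Albedo=-5) replaces the equation Albedo := CO2^2 + Forcing with the constant Albedo = -5.
SeaLevel = 3CO2 + 3  [with CO2=2]  = 9
Uptake = Albedo^2 + SeaLevel  [with Albedo=-5, SeaLevel=9]  = 34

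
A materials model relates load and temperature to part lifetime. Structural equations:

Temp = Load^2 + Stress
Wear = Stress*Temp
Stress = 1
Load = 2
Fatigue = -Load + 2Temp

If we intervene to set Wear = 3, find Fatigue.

Intervening sets Wear = 3 and removes its equation (Wear = Stress*Temp).
No directed path runs from Wear to Fatigue, so Fatigue keeps its natural value.
Temp = Load^2 + Stress  [with Load=2, Stress=1]  = 5
Fatigue = -Load + 2Temp  [with Load=2, Temp=5]  = 8

8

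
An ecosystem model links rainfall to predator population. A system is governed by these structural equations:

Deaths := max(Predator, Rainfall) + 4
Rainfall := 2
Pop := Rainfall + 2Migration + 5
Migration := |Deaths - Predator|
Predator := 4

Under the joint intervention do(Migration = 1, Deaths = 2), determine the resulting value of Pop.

The joint intervention fixes Migration = 1, Deaths = 2, removing each variable's own equation.
Pop = Rainfall + 2Migration + 5  [with Rainfall=2, Migration=1]  = 9

9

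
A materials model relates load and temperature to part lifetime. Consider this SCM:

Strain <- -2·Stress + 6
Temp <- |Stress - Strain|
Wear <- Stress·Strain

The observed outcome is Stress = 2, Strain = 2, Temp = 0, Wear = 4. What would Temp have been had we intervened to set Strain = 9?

7

The intervention breaks the incoming arrows to Strain: Strain <- -2·Stress + 6 no longer applies, and Strain = 9.
Temp = |Stress - Strain|  [with Stress=2, Strain=9]  = 7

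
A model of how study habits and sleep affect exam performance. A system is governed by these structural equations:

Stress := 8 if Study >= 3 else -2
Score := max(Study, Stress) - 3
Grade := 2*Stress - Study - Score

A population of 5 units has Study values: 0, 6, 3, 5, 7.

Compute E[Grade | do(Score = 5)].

2.8

Every unit gets Score=5 under the intervention. Grade values become -9, 5, 8, 6, 4; E[Grade|do(Score=5)] = 2.8.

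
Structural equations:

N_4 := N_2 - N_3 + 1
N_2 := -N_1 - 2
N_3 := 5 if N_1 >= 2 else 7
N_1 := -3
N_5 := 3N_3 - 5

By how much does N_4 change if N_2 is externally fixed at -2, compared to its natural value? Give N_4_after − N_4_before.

-3

Under do(N_2=-2), the mechanism N_2 := -N_1 - 2 is discarded; N_2 is fixed at -2.
N_3 = 5 if N_1 >= 2 else 7  [with N_1=-3]  = 7
N_4 = N_2 - N_3 + 1  [with N_2=-2, N_3=7]  = -8
Without intervention: N_2 = -N_1 - 2  [with N_1=-3]  = 1; N_3 = 5 if N_1 >= 2 else 7  [with N_1=-3]  = 7; N_4 = N_2 - N_3 + 1  [with N_2=1, N_3=7]  = -5.
Change = -8 − (-5) = -3.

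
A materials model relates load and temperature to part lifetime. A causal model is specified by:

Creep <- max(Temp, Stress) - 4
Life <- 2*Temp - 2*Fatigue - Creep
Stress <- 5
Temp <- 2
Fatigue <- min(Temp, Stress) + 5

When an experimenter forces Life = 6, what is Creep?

1

do(Life=6) replaces the equation Life <- 2*Temp - 2*Fatigue - Creep with the constant Life = 6.
Creep is not downstream of the intervention, so its value is determined by the original equations.
Creep = max(Temp, Stress) - 4  [with Temp=2, Stress=5]  = 1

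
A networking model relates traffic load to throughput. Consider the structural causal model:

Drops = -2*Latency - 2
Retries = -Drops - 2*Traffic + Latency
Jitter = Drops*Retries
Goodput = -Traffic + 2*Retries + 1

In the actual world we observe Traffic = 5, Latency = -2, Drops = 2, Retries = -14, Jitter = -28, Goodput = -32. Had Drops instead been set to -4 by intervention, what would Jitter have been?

32

do(Drops=-4) replaces the equation Drops = -2*Latency - 2 with the constant Drops = -4.
Retries = -Drops - 2*Traffic + Latency  [with Drops=-4, Traffic=5, Latency=-2]  = -8
Jitter = Drops*Retries  [with Drops=-4, Retries=-8]  = 32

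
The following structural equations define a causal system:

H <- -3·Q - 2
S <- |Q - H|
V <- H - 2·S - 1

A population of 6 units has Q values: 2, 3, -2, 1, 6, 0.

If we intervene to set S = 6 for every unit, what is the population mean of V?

Under do(S=6), S's equation is replaced by S=6 for every unit. Per-unit V: -21, -24, -9, -18, -33, -15. Mean = -20.

-20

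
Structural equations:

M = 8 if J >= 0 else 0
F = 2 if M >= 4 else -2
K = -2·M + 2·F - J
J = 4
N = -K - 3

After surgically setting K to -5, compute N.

Intervening sets K = -5 and removes its equation (K = -2·M + 2·F - J).
N = -K - 3  [with K=-5]  = 2

2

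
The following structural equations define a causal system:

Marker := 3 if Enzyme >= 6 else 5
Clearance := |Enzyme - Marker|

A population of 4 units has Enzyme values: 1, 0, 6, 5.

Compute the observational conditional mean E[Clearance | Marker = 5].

E[Clearance|Marker=5] averages over only the 3 units with Marker=5 (Enzyme = 1, 0, 5): Clearance = 4, 5, 0, mean 3.

3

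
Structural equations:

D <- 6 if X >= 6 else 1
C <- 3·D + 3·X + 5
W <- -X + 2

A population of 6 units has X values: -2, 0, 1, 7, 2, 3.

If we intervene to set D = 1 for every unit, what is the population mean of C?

The intervention sets D=1 in all 6 units regardless of X. Recomputing C per unit gives 2, 8, 11, 29, 14, 17; average 13.5.

13.5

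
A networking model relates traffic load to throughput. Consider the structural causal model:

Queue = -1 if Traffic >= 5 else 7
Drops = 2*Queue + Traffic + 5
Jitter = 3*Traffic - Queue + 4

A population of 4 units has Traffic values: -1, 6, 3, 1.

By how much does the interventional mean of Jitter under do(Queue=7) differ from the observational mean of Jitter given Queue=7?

3.75

do(Queue=7) breaks Queue's dependence on Traffic. With Queue=7 fixed, Jitter across the units is -6, 15, 6, 0, mean 3.75.
E[Jitter|Queue=7] averages over only the 3 units with Queue=7 (Traffic = -1, 3, 1): Jitter = -6, 6, 0, mean 0.
Difference = 3.75 − 0 = 3.75.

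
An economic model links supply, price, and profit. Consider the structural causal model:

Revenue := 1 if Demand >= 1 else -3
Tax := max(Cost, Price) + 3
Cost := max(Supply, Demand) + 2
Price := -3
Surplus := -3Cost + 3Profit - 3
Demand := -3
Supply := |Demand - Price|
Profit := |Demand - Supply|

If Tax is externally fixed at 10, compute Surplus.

Intervening sets Tax = 10 and removes its equation (Tax := max(Cost, Price) + 3).
Surplus is not downstream of the intervention, so its value is determined by the original equations.
Supply = |Demand - Price|  [with Demand=-3, Price=-3]  = 0
Cost = max(Supply, Demand) + 2  [with Supply=0, Demand=-3]  = 2
Profit = |Demand - Supply|  [with Demand=-3, Supply=0]  = 3
Surplus = -3Cost + 3Profit - 3  [with Cost=2, Profit=3]  = 0

0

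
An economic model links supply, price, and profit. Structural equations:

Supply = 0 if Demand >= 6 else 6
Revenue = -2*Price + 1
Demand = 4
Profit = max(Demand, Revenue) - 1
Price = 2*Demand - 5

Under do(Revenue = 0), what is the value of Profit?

3

Intervening sets Revenue = 0 and removes its equation (Revenue = -2*Price + 1).
Profit = max(Demand, Revenue) - 1  [with Demand=4, Revenue=0]  = 3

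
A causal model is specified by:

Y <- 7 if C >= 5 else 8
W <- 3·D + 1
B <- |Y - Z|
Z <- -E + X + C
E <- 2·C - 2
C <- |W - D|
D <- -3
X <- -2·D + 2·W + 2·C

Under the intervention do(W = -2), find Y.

8

Under do(W=-2), the mechanism W <- 3·D + 1 is discarded; W is fixed at -2.
C = |W - D|  [with W=-2, D=-3]  = 1
Y = 7 if C >= 5 else 8  [with C=1]  = 8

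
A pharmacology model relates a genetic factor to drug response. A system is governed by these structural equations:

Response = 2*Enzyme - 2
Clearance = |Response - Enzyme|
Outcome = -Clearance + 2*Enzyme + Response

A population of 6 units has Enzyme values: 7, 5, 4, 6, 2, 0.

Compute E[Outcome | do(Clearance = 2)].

Under do(Clearance=2), Clearance's equation is replaced by Clearance=2 for every unit. Per-unit Outcome: 24, 16, 12, 20, 4, -4. Mean = 12.

12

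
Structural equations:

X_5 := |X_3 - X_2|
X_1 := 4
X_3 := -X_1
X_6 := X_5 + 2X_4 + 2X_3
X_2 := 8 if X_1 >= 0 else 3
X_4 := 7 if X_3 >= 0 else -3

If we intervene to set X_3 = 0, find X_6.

22

The intervention breaks the incoming arrows to X_3: X_3 := -X_1 no longer applies, and X_3 = 0.
X_2 = 8 if X_1 >= 0 else 3  [with X_1=4]  = 8
X_4 = 7 if X_3 >= 0 else -3  [with X_3=0]  = 7
X_5 = |X_3 - X_2|  [with X_3=0, X_2=8]  = 8
X_6 = X_5 + 2X_4 + 2X_3  [with X_5=8, X_4=7, X_3=0]  = 22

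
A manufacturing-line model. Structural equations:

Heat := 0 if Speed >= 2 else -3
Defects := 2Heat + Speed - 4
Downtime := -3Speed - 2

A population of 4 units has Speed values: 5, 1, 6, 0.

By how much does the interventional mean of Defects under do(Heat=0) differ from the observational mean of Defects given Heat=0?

do(Heat=0) breaks Heat's dependence on Speed. With Heat=0 fixed, Defects across the units is 1, -3, 2, -4, mean -1.
E[Defects|Heat=0] averages over only the 2 units with Heat=0 (Speed = 5, 6): Defects = 1, 2, mean 1.5.
Difference = -1 − 1.5 = -2.5.

-2.5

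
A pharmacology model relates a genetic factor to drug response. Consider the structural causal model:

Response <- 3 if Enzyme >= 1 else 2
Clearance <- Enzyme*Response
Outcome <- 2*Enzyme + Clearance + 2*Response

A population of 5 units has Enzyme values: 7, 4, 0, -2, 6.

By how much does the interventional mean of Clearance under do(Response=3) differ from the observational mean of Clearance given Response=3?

-8

Under do(Response=3), Response's equation is replaced by Response=3 for every unit. Per-unit Clearance: 21, 12, 0, -6, 18. Mean = 9.
Observing Response=3 restricts to units where Response's equation naturally yields 3: Enzyme ∈ {7, 4, 6}. In that subpopulation Clearance = 21, 12, 18, mean 17.
Difference = 9 − 17 = -8.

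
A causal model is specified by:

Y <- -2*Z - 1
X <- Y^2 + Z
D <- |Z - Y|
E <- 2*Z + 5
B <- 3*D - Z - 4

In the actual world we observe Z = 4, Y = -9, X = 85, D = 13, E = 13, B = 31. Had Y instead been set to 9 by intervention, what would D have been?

5

Under do(Y=9), the mechanism Y <- -2*Z - 1 is discarded; Y is fixed at 9.
D = |Z - Y|  [with Z=4, Y=9]  = 5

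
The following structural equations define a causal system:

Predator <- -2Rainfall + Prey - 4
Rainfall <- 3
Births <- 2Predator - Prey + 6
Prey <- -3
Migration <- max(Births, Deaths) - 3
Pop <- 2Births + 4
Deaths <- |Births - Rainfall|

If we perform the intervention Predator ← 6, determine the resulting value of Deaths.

18

do(Predator=6) replaces the equation Predator <- -2Rainfall + Prey - 4 with the constant Predator = 6.
Births = 2Predator - Prey + 6  [with Predator=6, Prey=-3]  = 21
Deaths = |Births - Rainfall|  [with Births=21, Rainfall=3]  = 18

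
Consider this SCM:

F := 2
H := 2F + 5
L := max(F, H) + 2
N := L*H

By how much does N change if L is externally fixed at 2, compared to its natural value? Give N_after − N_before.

The intervention breaks the incoming arrows to L: L := max(F, H) + 2 no longer applies, and L = 2.
H = 2F + 5  [with F=2]  = 9
N = L*H  [with L=2, H=9]  = 18
Without intervention: H = 2F + 5  [with F=2]  = 9; L = max(F, H) + 2  [with F=2, H=9]  = 11; N = L*H  [with L=11, H=9]  = 99.
Change = 18 − 99 = -81.

-81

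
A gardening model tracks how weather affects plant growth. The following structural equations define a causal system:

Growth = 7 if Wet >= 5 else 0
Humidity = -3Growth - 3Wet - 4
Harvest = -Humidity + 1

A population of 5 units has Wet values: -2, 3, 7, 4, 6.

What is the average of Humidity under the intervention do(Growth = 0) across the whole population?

The intervention sets Growth=0 in all 5 units regardless of Wet. Recomputing Humidity per unit gives 2, -13, -25, -16, -22; average -14.8.

-14.8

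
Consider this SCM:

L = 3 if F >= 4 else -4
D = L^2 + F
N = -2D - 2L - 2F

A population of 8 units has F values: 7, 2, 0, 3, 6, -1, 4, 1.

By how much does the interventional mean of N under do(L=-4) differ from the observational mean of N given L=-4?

do(L=-4) breaks L's dependence on F. With L=-4 fixed, N across the units is -52, -32, -24, -36, -48, -20, -40, -28, mean -35.
E[N|L=-4] averages over only the 5 units with L=-4 (F = 2, 0, 3, -1, 1): N = -32, -24, -36, -20, -28, mean -28.
Difference = -35 − (-28) = -7.

-7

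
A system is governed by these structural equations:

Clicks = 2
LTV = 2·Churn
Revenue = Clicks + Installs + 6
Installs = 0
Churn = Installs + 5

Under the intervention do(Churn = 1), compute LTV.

do(Churn=1) replaces the equation Churn = Installs + 5 with the constant Churn = 1.
LTV = 2·Churn  [with Churn=1]  = 2

2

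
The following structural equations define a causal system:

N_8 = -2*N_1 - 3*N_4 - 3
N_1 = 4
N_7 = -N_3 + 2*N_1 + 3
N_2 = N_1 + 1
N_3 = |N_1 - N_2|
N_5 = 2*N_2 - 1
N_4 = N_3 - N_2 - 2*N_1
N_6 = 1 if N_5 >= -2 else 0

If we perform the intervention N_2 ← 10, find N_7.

Under do(N_2=10), the mechanism N_2 = N_1 + 1 is discarded; N_2 is fixed at 10.
N_3 = |N_1 - N_2|  [with N_1=4, N_2=10]  = 6
N_7 = -N_3 + 2*N_1 + 3  [with N_3=6, N_1=4]  = 5

5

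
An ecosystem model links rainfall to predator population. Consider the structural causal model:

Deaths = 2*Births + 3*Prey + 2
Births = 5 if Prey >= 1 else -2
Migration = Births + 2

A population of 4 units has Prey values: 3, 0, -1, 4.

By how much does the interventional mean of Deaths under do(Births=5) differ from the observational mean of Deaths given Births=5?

-6

The intervention sets Births=5 in all 4 units regardless of Prey. Recomputing Deaths per unit gives 21, 12, 9, 24; average 16.5.
Observing Births=5 restricts to units where Births's equation naturally yields 5: Prey ∈ {3, 4}. In that subpopulation Deaths = 21, 24, mean 22.5.
Difference = 16.5 − 22.5 = -6.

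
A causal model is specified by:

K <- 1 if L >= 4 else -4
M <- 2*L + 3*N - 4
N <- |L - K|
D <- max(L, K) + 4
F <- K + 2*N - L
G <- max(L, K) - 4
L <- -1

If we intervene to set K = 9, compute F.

do(K=9) replaces the equation K <- 1 if L >= 4 else -4 with the constant K = 9.
N = |L - K|  [with L=-1, K=9]  = 10
F = K + 2*N - L  [with K=9, N=10, L=-1]  = 30

30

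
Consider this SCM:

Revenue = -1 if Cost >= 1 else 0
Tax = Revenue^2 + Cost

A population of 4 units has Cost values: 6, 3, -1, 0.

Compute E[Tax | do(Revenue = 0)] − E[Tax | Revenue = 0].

Every unit gets Revenue=0 under the intervention. Tax values become 6, 3, -1, 0; E[Tax|do(Revenue=0)] = 2.
Observing Revenue=0 restricts to units where Revenue's equation naturally yields 0: Cost ∈ {-1, 0}. In that subpopulation Tax = -1, 0, mean -0.5.
Difference = 2 − (-0.5) = 2.5.

2.5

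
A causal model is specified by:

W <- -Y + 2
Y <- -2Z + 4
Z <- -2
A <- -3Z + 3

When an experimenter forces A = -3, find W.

-6

Under do(A=-3), the mechanism A <- -3Z + 3 is discarded; A is fixed at -3.
Since W is not a descendant of the intervened variable, it is unaffected.
Y = -2Z + 4  [with Z=-2]  = 8
W = -Y + 2  [with Y=8]  = -6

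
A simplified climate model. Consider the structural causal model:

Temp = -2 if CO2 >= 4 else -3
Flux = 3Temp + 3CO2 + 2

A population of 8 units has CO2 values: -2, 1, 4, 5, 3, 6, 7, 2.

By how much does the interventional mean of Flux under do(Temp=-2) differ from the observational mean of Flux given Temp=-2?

Under do(Temp=-2), Temp's equation is replaced by Temp=-2 for every unit. Per-unit Flux: -10, -1, 8, 11, 5, 14, 17, 2. Mean = 5.75.
Conditioning on Temp=-2 selects the 4 unit(s) with CO2 ∈ {4, 5, 6, 7}. Their Flux values: 8, 11, 14, 17. Mean = 12.5.
Difference = 5.75 − 12.5 = -6.75.

-6.75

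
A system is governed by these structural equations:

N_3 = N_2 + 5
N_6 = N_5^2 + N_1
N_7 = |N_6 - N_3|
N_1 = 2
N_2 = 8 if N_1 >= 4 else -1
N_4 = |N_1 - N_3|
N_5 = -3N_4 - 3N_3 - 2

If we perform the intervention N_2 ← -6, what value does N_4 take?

3

Under do(N_2=-6), the mechanism N_2 = 8 if N_1 >= 4 else -1 is discarded; N_2 is fixed at -6.
N_3 = N_2 + 5  [with N_2=-6]  = -1
N_4 = |N_1 - N_3|  [with N_1=2, N_3=-1]  = 3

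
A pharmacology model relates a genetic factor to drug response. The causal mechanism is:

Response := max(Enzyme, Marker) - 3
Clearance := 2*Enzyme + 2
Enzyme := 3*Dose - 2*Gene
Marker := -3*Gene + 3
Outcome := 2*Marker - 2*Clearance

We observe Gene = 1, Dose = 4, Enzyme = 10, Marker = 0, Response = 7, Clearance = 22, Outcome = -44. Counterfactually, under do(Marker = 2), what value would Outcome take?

The intervention breaks the incoming arrows to Marker: Marker := -3*Gene + 3 no longer applies, and Marker = 2.
Enzyme = 3*Dose - 2*Gene  [with Dose=4, Gene=1]  = 10
Clearance = 2*Enzyme + 2  [with Enzyme=10]  = 22
Outcome = 2*Marker - 2*Clearance  [with Marker=2, Clearance=22]  = -40

-40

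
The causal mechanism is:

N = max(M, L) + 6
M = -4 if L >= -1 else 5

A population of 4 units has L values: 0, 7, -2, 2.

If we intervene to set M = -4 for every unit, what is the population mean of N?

Under do(M=-4), M's equation is replaced by M=-4 for every unit. Per-unit N: 6, 13, 4, 8. Mean = 7.75.

7.75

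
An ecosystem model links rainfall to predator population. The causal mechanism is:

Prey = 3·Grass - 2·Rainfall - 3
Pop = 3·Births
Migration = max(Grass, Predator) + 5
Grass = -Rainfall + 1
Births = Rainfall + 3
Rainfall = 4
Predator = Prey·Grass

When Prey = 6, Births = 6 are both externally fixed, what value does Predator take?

The joint intervention fixes Prey = 6, Births = 6, removing each variable's own equation.
Grass = -Rainfall + 1  [with Rainfall=4]  = -3
Predator = Prey·Grass  [with Prey=6, Grass=-3]  = -18

-18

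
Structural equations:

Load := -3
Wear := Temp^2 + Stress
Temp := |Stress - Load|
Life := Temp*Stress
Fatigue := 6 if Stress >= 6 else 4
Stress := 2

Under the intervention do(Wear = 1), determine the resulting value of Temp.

Under do(Wear=1), the mechanism Wear := Temp^2 + Stress is discarded; Wear is fixed at 1.
Since Temp is not a descendant of the intervened variable, it is unaffected.
Temp = |Stress - Load|  [with Stress=2, Load=-3]  = 5

5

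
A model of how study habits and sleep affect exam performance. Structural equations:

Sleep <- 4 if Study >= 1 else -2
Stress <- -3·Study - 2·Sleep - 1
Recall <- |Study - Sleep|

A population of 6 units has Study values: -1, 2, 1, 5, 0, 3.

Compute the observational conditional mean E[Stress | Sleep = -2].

4.5

Observing Sleep=-2 restricts to units where Sleep's equation naturally yields -2: Study ∈ {-1, 0}. In that subpopulation Stress = 6, 3, mean 4.5.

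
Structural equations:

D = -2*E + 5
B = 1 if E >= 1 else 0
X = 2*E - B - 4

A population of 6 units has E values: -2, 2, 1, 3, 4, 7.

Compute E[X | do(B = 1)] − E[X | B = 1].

Every unit gets B=1 under the intervention. X values become -9, -1, -3, 1, 3, 9; E[X|do(B=1)] = 0.
Conditioning on B=1 selects the 5 unit(s) with E ∈ {2, 1, 3, 4, 7}. Their X values: -1, -3, 1, 3, 9. Mean = 1.8.
Difference = 0 − 1.8 = -1.8.

-1.8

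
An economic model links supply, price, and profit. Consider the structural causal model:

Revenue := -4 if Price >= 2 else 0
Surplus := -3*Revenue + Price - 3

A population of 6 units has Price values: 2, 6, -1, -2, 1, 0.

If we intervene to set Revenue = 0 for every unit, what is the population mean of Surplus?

-2

do(Revenue=0) breaks Revenue's dependence on Price. With Revenue=0 fixed, Surplus across the units is -1, 3, -4, -5, -2, -3, mean -2.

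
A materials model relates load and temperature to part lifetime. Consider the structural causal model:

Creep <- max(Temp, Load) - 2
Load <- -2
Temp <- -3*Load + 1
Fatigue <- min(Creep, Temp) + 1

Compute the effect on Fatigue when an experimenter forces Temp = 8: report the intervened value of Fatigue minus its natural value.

Under do(Temp=8), the mechanism Temp <- -3*Load + 1 is discarded; Temp is fixed at 8.
Creep = max(Temp, Load) - 2  [with Temp=8, Load=-2]  = 6
Fatigue = min(Creep, Temp) + 1  [with Creep=6, Temp=8]  = 7
Without intervention: Temp = -3*Load + 1  [with Load=-2]  = 7; Creep = max(Temp, Load) - 2  [with Temp=7, Load=-2]  = 5; Fatigue = min(Creep, Temp) + 1  [with Creep=5, Temp=7]  = 6.
Change = 7 − 6 = 1.

1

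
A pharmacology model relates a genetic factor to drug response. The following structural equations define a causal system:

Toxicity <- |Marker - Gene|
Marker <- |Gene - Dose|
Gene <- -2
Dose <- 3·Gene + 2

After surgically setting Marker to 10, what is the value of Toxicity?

12

The intervention breaks the incoming arrows to Marker: Marker <- |Gene - Dose| no longer applies, and Marker = 10.
Toxicity = |Marker - Gene|  [with Marker=10, Gene=-2]  = 12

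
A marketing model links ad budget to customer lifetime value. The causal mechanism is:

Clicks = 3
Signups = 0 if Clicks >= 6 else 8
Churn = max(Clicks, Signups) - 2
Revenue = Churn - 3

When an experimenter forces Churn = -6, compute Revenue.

-9

The intervention breaks the incoming arrows to Churn: Churn = max(Clicks, Signups) - 2 no longer applies, and Churn = -6.
Revenue = Churn - 3  [with Churn=-6]  = -9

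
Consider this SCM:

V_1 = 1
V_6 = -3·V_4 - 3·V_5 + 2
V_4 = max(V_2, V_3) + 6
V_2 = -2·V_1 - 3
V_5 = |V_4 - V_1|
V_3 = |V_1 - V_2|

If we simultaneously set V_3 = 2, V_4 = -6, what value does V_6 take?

-1

Setting V_3 = 2, V_4 = -6 by intervention discards those variables' equations.
V_5 = |V_4 - V_1|  [with V_4=-6, V_1=1]  = 7
V_6 = -3·V_4 - 3·V_5 + 2  [with V_4=-6, V_5=7]  = -1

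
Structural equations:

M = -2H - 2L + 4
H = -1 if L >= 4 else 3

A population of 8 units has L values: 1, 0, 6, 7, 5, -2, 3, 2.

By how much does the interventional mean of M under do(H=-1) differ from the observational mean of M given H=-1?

6.5

The intervention sets H=-1 in all 8 units regardless of L. Recomputing M per unit gives 4, 6, -6, -8, -4, 10, 0, 2; average 0.5.
Observing H=-1 restricts to units where H's equation naturally yields -1: L ∈ {6, 7, 5}. In that subpopulation M = -6, -8, -4, mean -6.
Difference = 0.5 − (-6) = 6.5.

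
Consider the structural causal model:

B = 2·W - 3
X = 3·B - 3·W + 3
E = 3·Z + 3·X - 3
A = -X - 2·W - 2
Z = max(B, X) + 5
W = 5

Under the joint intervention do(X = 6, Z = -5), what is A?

-18

Setting X = 6, Z = -5 by intervention discards those variables' equations.
A = -X - 2·W - 2  [with X=6, W=5]  = -18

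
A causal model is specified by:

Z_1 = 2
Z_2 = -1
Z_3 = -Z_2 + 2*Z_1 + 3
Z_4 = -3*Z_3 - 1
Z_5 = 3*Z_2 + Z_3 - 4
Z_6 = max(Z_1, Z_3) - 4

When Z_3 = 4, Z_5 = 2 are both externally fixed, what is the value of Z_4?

The joint intervention fixes Z_3 = 4, Z_5 = 2, removing each variable's own equation.
Z_4 = -3*Z_3 - 1  [with Z_3=4]  = -13

-13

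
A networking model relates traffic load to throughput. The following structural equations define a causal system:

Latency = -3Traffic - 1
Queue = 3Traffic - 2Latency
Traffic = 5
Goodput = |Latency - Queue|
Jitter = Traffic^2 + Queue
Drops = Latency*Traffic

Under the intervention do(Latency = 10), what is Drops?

50

Under do(Latency=10), the mechanism Latency = -3Traffic - 1 is discarded; Latency is fixed at 10.
Drops = Latency*Traffic  [with Latency=10, Traffic=5]  = 50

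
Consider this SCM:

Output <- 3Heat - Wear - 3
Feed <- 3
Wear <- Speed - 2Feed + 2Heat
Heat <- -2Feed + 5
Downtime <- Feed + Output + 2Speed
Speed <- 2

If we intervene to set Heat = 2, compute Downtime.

The intervention breaks the incoming arrows to Heat: Heat <- -2Feed + 5 no longer applies, and Heat = 2.
Wear = Speed - 2Feed + 2Heat  [with Speed=2, Feed=3, Heat=2]  = 0
Output = 3Heat - Wear - 3  [with Heat=2, Wear=0]  = 3
Downtime = Feed + Output + 2Speed  [with Feed=3, Output=3, Speed=2]  = 10

10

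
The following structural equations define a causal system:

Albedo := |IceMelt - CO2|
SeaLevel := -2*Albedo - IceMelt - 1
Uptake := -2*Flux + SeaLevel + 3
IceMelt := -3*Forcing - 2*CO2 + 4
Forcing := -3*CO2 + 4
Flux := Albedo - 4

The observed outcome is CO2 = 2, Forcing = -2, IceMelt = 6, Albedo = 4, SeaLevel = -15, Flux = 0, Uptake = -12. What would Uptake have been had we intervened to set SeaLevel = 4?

7

Under do(SeaLevel=4), the mechanism SeaLevel := -2*Albedo - IceMelt - 1 is discarded; SeaLevel is fixed at 4.
Forcing = -3*CO2 + 4  [with CO2=2]  = -2
IceMelt = -3*Forcing - 2*CO2 + 4  [with Forcing=-2, CO2=2]  = 6
Albedo = |IceMelt - CO2|  [with IceMelt=6, CO2=2]  = 4
Flux = Albedo - 4  [with Albedo=4]  = 0
Uptake = -2*Flux + SeaLevel + 3  [with Flux=0, SeaLevel=4]  = 7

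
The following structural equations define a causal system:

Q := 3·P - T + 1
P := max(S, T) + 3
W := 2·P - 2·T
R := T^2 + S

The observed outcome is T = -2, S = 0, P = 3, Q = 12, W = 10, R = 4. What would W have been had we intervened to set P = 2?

do(P=2) replaces the equation P := max(S, T) + 3 with the constant P = 2.
W = 2·P - 2·T  [with P=2, T=-2]  = 8

8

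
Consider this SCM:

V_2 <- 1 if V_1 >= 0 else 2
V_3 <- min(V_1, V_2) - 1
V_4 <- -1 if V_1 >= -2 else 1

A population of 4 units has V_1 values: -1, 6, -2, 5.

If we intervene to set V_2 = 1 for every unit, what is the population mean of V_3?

The intervention sets V_2=1 in all 4 units regardless of V_1. Recomputing V_3 per unit gives -2, 0, -3, 0; average -1.25.

-1.25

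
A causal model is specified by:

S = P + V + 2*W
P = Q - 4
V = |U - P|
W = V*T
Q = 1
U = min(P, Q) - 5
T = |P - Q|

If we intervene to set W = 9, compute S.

Intervening sets W = 9 and removes its equation (W = V*T).
P = Q - 4  [with Q=1]  = -3
U = min(P, Q) - 5  [with P=-3, Q=1]  = -8
V = |U - P|  [with U=-8, P=-3]  = 5
S = P + V + 2*W  [with P=-3, V=5, W=9]  = 20

20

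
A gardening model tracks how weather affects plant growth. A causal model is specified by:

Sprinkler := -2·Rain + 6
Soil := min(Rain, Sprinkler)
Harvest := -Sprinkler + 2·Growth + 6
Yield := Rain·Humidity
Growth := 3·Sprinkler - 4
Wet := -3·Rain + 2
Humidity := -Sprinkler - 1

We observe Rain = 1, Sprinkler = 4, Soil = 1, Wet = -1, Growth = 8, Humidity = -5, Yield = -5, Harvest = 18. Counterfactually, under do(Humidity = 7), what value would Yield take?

Intervening sets Humidity = 7 and removes its equation (Humidity := -Sprinkler - 1).
Yield = Rain·Humidity  [with Rain=1, Humidity=7]  = 7

7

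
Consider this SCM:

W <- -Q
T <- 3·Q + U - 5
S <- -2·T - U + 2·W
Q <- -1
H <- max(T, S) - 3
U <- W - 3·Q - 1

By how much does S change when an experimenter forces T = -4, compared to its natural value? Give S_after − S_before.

-2

Intervening sets T = -4 and removes its equation (T <- 3·Q + U - 5).
W = -Q  [with Q=-1]  = 1
U = W - 3·Q - 1  [with W=1, Q=-1]  = 3
S = -2·T - U + 2·W  [with T=-4, U=3, W=1]  = 7
Without intervention: W = -Q  [with Q=-1]  = 1; U = W - 3·Q - 1  [with W=1, Q=-1]  = 3; T = 3·Q + U - 5  [with Q=-1, U=3]  = -5; S = -2·T - U + 2·W  [with T=-5, U=3, W=1]  = 9.
Change = 7 − 9 = -2.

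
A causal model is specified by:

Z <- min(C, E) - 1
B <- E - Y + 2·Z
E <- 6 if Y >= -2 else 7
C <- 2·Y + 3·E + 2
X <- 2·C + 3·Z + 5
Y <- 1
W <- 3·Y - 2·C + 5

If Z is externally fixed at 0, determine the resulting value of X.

The intervention breaks the incoming arrows to Z: Z <- min(C, E) - 1 no longer applies, and Z = 0.
E = 6 if Y >= -2 else 7  [with Y=1]  = 6
C = 2·Y + 3·E + 2  [with Y=1, E=6]  = 22
X = 2·C + 3·Z + 5  [with C=22, Z=0]  = 49

49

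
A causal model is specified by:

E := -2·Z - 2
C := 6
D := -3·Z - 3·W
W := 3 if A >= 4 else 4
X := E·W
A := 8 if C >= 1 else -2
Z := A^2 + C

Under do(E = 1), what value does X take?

3

The intervention breaks the incoming arrows to E: E := -2·Z - 2 no longer applies, and E = 1.
A = 8 if C >= 1 else -2  [with C=6]  = 8
W = 3 if A >= 4 else 4  [with A=8]  = 3
X = E·W  [with E=1, W=3]  = 3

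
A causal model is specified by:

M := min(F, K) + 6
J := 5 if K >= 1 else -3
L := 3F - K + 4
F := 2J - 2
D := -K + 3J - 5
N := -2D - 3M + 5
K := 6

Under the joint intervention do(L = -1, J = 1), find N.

Setting L = -1, J = 1 by intervention discards those variables' equations.
D = -K + 3J - 5  [with K=6, J=1]  = -8
F = 2J - 2  [with J=1]  = 0
M = min(F, K) + 6  [with F=0, K=6]  = 6
N = -2D - 3M + 5  [with D=-8, M=6]  = 3

3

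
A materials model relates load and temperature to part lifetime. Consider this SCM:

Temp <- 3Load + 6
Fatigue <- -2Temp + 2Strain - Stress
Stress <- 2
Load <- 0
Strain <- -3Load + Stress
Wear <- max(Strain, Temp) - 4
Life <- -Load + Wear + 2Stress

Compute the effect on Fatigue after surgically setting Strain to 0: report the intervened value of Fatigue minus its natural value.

The intervention breaks the incoming arrows to Strain: Strain <- -3Load + Stress no longer applies, and Strain = 0.
Temp = 3Load + 6  [with Load=0]  = 6
Fatigue = -2Temp + 2Strain - Stress  [with Temp=6, Strain=0, Stress=2]  = -14
Without intervention: Strain = -3Load + Stress  [with Load=0, Stress=2]  = 2; Temp = 3Load + 6  [with Load=0]  = 6; Fatigue = -2Temp + 2Strain - Stress  [with Temp=6, Strain=2, Stress=2]  = -10.
Change = -14 − (-10) = -4.

-4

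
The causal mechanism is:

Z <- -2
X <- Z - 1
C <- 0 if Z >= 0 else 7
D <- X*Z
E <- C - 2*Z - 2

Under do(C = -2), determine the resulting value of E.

0

do(C=-2) replaces the equation C <- 0 if Z >= 0 else 7 with the constant C = -2.
E = C - 2*Z - 2  [with C=-2, Z=-2]  = 0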